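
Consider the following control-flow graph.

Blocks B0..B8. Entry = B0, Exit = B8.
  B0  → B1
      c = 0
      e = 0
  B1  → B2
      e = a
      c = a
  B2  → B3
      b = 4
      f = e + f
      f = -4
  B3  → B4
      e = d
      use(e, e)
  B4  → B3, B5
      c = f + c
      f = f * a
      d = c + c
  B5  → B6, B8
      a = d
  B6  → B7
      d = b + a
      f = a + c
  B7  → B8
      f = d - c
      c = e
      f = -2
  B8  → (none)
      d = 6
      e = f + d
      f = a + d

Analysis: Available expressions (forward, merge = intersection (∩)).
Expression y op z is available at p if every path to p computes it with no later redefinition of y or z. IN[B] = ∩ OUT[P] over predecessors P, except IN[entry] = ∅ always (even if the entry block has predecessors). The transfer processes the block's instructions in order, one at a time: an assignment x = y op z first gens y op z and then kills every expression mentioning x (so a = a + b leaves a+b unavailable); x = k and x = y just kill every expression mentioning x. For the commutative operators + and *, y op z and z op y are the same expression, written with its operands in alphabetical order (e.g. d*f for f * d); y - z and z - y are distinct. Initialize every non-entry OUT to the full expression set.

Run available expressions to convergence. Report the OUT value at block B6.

Answer: {a+b, a+c, c+c}

Derivation:
Per-block solution:
  B0:  IN={}  OUT={}
  B1:  IN={}  OUT={}
  B2:  IN={}  OUT={}
  B3:  IN={}  OUT={}
  B4:  IN={}  OUT={c+c}
  B5:  IN={c+c}  OUT={c+c}
  B6:  IN={c+c}  OUT={a+b, a+c, c+c}
  B7:  IN={a+b, a+c, c+c}  OUT={a+b}
  B8:  IN={}  OUT={a+d}

Merge at B6: IN[B6] = OUT[B5] = {c+c}
Applying B6's transfer function to that IN value gives OUT[B6] (row B6 above).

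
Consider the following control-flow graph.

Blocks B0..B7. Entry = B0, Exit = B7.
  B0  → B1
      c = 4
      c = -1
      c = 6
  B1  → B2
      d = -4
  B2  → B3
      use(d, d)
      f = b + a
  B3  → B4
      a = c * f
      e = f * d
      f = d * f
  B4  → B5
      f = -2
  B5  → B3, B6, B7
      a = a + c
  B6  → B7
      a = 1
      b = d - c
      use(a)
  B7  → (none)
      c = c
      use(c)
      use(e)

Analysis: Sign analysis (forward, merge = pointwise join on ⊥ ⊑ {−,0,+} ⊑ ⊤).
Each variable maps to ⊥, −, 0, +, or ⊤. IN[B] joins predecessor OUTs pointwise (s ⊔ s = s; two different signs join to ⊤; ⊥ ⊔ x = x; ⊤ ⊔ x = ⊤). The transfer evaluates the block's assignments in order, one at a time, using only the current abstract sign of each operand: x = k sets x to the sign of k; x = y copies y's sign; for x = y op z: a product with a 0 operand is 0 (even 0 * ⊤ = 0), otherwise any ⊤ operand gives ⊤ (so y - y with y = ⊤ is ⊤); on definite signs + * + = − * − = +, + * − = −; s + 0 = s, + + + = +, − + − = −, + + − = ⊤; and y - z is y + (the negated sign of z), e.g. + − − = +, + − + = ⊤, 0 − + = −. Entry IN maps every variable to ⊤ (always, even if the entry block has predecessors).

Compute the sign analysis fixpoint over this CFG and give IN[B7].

Converged values:
  B0:   IN=(all ⊤)   OUT={c:+; rest ⊤}
  B1:   IN={c:+; rest ⊤}   OUT={c:+, d:-; rest ⊤}
  B2:   IN={c:+, d:-; rest ⊤}   OUT={c:+, d:-; rest ⊤}
  B3:   IN={c:+, d:-; rest ⊤}   OUT={c:+, d:-; rest ⊤}
  B4:   IN={c:+, d:-; rest ⊤}   OUT={c:+, d:-, f:-; rest ⊤}
  B5:   IN={c:+, d:-, f:-; rest ⊤}   OUT={c:+, d:-, f:-; rest ⊤}
  B6:   IN={c:+, d:-, f:-; rest ⊤}   OUT={a:+, b:-, c:+, d:-, f:-; rest ⊤}
  B7:   IN={c:+, d:-, f:-; rest ⊤}   OUT={c:+, d:-, f:-; rest ⊤}

Merge at B7: IN[B7] = OUT[B5] ⊔ OUT[B6] = {a: ⊤, b: ⊤, c: +, d: -, e: ⊤, f: -}

Answer: {a: ⊤, b: ⊤, c: +, d: -, e: ⊤, f: -}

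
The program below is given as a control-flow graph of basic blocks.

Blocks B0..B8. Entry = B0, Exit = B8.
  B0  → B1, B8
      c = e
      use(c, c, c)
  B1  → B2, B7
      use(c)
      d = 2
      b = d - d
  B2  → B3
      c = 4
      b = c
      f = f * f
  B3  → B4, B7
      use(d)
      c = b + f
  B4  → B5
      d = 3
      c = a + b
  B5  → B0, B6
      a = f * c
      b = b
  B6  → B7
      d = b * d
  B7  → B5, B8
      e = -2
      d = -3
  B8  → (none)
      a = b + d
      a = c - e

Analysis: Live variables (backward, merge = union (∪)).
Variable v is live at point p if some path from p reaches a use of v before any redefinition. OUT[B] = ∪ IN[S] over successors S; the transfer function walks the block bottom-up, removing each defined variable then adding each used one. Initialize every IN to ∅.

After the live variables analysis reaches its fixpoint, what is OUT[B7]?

Per-block solution:
  B0:   IN={a, b, d, e, f}   OUT={a, b, c, d, e, f}
  B1:   IN={a, c, e, f}   OUT={a, b, c, d, e, f}
  B2:   IN={a, d, e, f}   OUT={a, b, d, e, f}
  B3:   IN={a, b, d, e, f}   OUT={a, b, c, e, f}
  B4:   IN={a, b, e, f}   OUT={b, c, d, e, f}
  B5:   IN={b, c, d, e, f}   OUT={a, b, c, d, e, f}
  B6:   IN={b, c, d, f}   OUT={b, c, f}
  B7:   IN={b, c, f}   OUT={b, c, d, e, f}
  B8:   IN={b, c, d, e}   OUT={}

Merge at B7: OUT[B7] = IN[B5] ⊔ IN[B8] = {b, c, d, e, f}

Answer: {b, c, d, e, f}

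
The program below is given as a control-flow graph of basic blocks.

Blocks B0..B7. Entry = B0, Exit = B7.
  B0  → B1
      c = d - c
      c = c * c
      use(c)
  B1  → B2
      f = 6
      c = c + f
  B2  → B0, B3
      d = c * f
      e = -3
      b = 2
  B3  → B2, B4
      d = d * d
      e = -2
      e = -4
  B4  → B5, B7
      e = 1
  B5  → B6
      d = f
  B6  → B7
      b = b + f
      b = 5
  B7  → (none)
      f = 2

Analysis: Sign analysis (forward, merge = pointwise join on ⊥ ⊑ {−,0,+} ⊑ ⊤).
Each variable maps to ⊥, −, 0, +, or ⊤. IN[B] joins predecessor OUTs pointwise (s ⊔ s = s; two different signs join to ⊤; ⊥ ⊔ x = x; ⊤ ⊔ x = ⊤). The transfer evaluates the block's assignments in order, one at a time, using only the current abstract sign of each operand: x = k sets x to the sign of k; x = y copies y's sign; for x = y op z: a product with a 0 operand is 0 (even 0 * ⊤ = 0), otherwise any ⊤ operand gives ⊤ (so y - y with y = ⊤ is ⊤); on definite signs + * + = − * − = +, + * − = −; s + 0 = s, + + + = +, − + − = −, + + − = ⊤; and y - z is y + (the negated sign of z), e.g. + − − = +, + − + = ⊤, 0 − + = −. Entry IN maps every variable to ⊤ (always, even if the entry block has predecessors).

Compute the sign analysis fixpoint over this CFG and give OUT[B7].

Fixpoint table:
  B0: | IN=(all ⊤) | OUT=(all ⊤)
  B1: | IN=(all ⊤) | OUT={f:+; rest ⊤}
  B2: | IN={f:+; rest ⊤} | OUT={b:+, e:-, f:+; rest ⊤}
  B3: | IN={b:+, e:-, f:+; rest ⊤} | OUT={b:+, e:-, f:+; rest ⊤}
  B4: | IN={b:+, e:-, f:+; rest ⊤} | OUT={b:+, e:+, f:+; rest ⊤}
  B5: | IN={b:+, e:+, f:+; rest ⊤} | OUT={b:+, d:+, e:+, f:+; rest ⊤}
  B6: | IN={b:+, d:+, e:+, f:+; rest ⊤} | OUT={b:+, d:+, e:+, f:+; rest ⊤}
  B7: | IN={b:+, e:+, f:+; rest ⊤} | OUT={b:+, e:+, f:+; rest ⊤}

Merge at B7: IN[B7] = OUT[B4] ⊔ OUT[B6] = {a: ⊤, b: +, c: ⊤, d: ⊤, e: +, f: +}
Applying B7's transfer function to that IN value gives OUT[B7] (row B7 above).

Answer: {a: ⊤, b: +, c: ⊤, d: ⊤, e: +, f: +}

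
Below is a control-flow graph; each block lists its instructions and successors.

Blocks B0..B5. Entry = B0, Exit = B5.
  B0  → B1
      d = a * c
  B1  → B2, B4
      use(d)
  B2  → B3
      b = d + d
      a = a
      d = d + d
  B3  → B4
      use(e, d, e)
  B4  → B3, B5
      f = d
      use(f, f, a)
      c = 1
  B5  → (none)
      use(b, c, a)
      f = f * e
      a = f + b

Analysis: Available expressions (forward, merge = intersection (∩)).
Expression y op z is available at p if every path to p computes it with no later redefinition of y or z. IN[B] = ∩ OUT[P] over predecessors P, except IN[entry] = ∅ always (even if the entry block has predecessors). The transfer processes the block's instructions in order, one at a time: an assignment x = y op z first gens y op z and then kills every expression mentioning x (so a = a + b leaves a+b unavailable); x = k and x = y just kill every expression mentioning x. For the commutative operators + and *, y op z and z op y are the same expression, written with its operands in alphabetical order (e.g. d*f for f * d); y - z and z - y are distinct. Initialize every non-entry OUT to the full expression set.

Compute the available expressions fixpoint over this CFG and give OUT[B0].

Answer: {a*c}

Working:
Fixpoint table:
  B0: | IN={} | OUT={a*c}
  B1: | IN={a*c} | OUT={a*c}
  B2: | IN={a*c} | OUT={}
  B3: | IN={} | OUT={}
  B4: | IN={} | OUT={}
  B5: | IN={} | OUT={b+f}

B0 is the boundary node: IN[B0] = {}
Applying B0's transfer function to that IN value gives OUT[B0] (row B0 above).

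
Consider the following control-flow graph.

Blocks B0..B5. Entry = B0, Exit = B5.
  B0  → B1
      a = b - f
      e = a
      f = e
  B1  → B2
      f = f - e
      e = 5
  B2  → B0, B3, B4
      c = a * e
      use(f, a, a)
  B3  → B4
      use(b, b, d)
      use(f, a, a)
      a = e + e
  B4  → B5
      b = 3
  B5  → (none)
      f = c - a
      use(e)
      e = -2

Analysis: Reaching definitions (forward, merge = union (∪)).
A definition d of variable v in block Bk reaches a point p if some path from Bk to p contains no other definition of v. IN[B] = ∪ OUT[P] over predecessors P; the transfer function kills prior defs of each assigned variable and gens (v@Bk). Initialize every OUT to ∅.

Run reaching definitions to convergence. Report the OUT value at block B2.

Converged values:
  B0: | IN={a@B0, c@B2, e@B1, f@B1} | OUT={a@B0, c@B2, e@B0, f@B0}
  B1: | IN={a@B0, c@B2, e@B0, f@B0} | OUT={a@B0, c@B2, e@B1, f@B1}
  B2: | IN={a@B0, c@B2, e@B1, f@B1} | OUT={a@B0, c@B2, e@B1, f@B1}
  B3: | IN={a@B0, c@B2, e@B1, f@B1} | OUT={a@B3, c@B2, e@B1, f@B1}
  B4: | IN={a@B0, a@B3, c@B2, e@B1, f@B1} | OUT={a@B0, a@B3, b@B4, c@B2, e@B1, f@B1}
  B5: | IN={a@B0, a@B3, b@B4, c@B2, e@B1, f@B1} | OUT={a@B0, a@B3, b@B4, c@B2, e@B5, f@B5}

Merge at B2: IN[B2] = OUT[B1] = {a@B0, c@B2, e@B1, f@B1}
Applying B2's transfer function to that IN value gives OUT[B2] (row B2 above).

Answer: {a@B0, c@B2, e@B1, f@B1}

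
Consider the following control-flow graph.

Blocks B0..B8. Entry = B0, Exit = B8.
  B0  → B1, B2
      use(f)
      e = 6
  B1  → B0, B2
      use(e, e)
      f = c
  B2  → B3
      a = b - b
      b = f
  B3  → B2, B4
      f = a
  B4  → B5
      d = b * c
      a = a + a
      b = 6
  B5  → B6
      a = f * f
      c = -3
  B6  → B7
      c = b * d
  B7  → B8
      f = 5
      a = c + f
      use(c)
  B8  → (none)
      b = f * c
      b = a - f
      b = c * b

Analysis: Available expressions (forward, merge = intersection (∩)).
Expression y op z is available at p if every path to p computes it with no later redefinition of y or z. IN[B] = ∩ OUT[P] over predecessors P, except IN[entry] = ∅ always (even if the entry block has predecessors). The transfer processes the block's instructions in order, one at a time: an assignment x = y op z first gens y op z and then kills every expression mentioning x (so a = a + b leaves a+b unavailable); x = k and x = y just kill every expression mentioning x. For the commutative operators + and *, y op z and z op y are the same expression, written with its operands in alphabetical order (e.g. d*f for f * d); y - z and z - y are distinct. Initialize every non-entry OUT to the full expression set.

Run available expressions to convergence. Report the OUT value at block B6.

Answer: {b*d, f*f}

Working:
Converged values:
  B0:   IN={}   OUT={}
  B1:   IN={}   OUT={}
  B2:   IN={}   OUT={}
  B3:   IN={}   OUT={}
  B4:   IN={}   OUT={}
  B5:   IN={}   OUT={f*f}
  B6:   IN={f*f}   OUT={b*d, f*f}
  B7:   IN={b*d, f*f}   OUT={b*d, c+f}
  B8:   IN={b*d, c+f}   OUT={a-f, c*f, c+f}

Merge at B6: IN[B6] = OUT[B5] = {f*f}
Applying B6's transfer function to that IN value gives OUT[B6] (row B6 above).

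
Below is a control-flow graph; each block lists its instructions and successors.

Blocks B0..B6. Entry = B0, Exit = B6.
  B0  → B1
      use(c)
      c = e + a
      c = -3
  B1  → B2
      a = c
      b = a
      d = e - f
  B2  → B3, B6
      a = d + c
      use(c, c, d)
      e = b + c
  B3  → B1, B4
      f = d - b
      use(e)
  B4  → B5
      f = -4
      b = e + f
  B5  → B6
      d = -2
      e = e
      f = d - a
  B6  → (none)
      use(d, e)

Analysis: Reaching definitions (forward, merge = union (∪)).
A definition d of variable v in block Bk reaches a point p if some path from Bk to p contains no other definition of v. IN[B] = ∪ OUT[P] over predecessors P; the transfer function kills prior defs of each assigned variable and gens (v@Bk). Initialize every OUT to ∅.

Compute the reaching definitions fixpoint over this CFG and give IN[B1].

Answer: {a@B2, b@B1, c@B0, d@B1, e@B2, f@B3}

Trace:
Fixpoint table:
  B0:  IN={}  OUT={c@B0}
  B1:  IN={a@B2, b@B1, c@B0, d@B1, e@B2, f@B3}  OUT={a@B1, b@B1, c@B0, d@B1, e@B2, f@B3}
  B2:  IN={a@B1, b@B1, c@B0, d@B1, e@B2, f@B3}  OUT={a@B2, b@B1, c@B0, d@B1, e@B2, f@B3}
  B3:  IN={a@B2, b@B1, c@B0, d@B1, e@B2, f@B3}  OUT={a@B2, b@B1, c@B0, d@B1, e@B2, f@B3}
  B4:  IN={a@B2, b@B1, c@B0, d@B1, e@B2, f@B3}  OUT={a@B2, b@B4, c@B0, d@B1, e@B2, f@B4}
  B5:  IN={a@B2, b@B4, c@B0, d@B1, e@B2, f@B4}  OUT={a@B2, b@B4, c@B0, d@B5, e@B5, f@B5}
  B6:  IN={a@B2, b@B1, b@B4, c@B0, d@B1, d@B5, e@B2, e@B5, f@B3, f@B5}  OUT={a@B2, b@B1, b@B4, c@B0, d@B1, d@B5, e@B2, e@B5, f@B3, f@B5}

Merge at B1: IN[B1] = OUT[B0] ⊔ OUT[B3] = {a@B2, b@B1, c@B0, d@B1, e@B2, f@B3}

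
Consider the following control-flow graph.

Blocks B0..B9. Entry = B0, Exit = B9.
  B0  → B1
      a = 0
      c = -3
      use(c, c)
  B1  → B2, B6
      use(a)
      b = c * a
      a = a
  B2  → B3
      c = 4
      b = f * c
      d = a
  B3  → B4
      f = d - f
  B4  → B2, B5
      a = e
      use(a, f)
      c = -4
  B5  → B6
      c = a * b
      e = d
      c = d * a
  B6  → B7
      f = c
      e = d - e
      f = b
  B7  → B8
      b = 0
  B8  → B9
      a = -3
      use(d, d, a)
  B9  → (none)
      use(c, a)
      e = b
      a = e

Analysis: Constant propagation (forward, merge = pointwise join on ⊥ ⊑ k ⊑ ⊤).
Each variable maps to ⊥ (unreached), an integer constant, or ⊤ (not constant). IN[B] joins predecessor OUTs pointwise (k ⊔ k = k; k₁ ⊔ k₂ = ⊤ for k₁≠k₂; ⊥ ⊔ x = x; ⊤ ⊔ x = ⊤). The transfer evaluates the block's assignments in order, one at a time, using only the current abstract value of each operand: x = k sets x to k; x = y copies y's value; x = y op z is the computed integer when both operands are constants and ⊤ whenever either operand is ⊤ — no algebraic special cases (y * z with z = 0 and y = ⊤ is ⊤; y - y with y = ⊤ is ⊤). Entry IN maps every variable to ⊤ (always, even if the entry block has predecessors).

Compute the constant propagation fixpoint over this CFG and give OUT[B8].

Fixpoint table:
  B0:   IN=(all ⊤)   OUT={a:0, c:-3; rest ⊤}
  B1:   IN={a:0, c:-3; rest ⊤}   OUT={a:0, b:0, c:-3; rest ⊤}
  B2:   IN=(all ⊤)   OUT={c:4; rest ⊤}
  B3:   IN={c:4; rest ⊤}   OUT={c:4; rest ⊤}
  B4:   IN={c:4; rest ⊤}   OUT={c:-4; rest ⊤}
  B5:   IN={c:-4; rest ⊤}   OUT=(all ⊤)
  B6:   IN=(all ⊤)   OUT=(all ⊤)
  B7:   IN=(all ⊤)   OUT={b:0; rest ⊤}
  B8:   IN={b:0; rest ⊤}   OUT={a:-3, b:0; rest ⊤}
  B9:   IN={a:-3, b:0; rest ⊤}   OUT={a:0, b:0, e:0; rest ⊤}

Merge at B8: IN[B8] = OUT[B7] = {a: ⊤, b: 0, c: ⊤, d: ⊤, e: ⊤, f: ⊤}
Applying B8's transfer function to that IN value gives OUT[B8] (row B8 above).

Answer: {a: -3, b: 0, c: ⊤, d: ⊤, e: ⊤, f: ⊤}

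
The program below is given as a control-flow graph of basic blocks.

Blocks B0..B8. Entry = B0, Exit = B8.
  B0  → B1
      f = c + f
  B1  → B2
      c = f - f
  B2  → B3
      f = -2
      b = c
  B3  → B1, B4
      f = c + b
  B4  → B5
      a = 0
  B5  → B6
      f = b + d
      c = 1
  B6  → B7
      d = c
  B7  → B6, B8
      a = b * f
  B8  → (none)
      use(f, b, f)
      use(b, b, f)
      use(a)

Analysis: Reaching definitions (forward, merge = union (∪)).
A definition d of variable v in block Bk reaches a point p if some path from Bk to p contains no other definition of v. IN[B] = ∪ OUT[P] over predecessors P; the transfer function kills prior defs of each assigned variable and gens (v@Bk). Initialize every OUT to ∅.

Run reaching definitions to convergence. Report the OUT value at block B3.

Answer: {b@B2, c@B1, f@B3}

Trace:
Fixpoint table:
  B0:  IN={}  OUT={f@B0}
  B1:  IN={b@B2, c@B1, f@B0, f@B3}  OUT={b@B2, c@B1, f@B0, f@B3}
  B2:  IN={b@B2, c@B1, f@B0, f@B3}  OUT={b@B2, c@B1, f@B2}
  B3:  IN={b@B2, c@B1, f@B2}  OUT={b@B2, c@B1, f@B3}
  B4:  IN={b@B2, c@B1, f@B3}  OUT={a@B4, b@B2, c@B1, f@B3}
  B5:  IN={a@B4, b@B2, c@B1, f@B3}  OUT={a@B4, b@B2, c@B5, f@B5}
  B6:  IN={a@B4, a@B7, b@B2, c@B5, d@B6, f@B5}  OUT={a@B4, a@B7, b@B2, c@B5, d@B6, f@B5}
  B7:  IN={a@B4, a@B7, b@B2, c@B5, d@B6, f@B5}  OUT={a@B7, b@B2, c@B5, d@B6, f@B5}
  B8:  IN={a@B7, b@B2, c@B5, d@B6, f@B5}  OUT={a@B7, b@B2, c@B5, d@B6, f@B5}

Merge at B3: IN[B3] = OUT[B2] = {b@B2, c@B1, f@B2}
Applying B3's transfer function to that IN value gives OUT[B3] (row B3 above).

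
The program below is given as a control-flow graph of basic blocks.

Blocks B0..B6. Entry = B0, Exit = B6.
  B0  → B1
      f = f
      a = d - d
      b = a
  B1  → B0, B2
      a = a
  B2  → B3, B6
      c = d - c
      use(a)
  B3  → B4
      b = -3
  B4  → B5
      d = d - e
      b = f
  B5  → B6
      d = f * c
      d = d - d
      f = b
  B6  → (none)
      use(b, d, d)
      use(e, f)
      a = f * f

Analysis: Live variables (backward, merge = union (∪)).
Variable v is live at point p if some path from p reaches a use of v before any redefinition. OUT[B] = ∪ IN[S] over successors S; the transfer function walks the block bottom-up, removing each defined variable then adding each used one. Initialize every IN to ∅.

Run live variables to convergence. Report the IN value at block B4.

Per-block solution:
  B0:   IN={c, d, e, f}   OUT={a, b, c, d, e, f}
  B1:   IN={a, b, c, d, e, f}   OUT={a, b, c, d, e, f}
  B2:   IN={a, b, c, d, e, f}   OUT={b, c, d, e, f}
  B3:   IN={c, d, e, f}   OUT={c, d, e, f}
  B4:   IN={c, d, e, f}   OUT={b, c, e, f}
  B5:   IN={b, c, e, f}   OUT={b, d, e, f}
  B6:   IN={b, d, e, f}   OUT={}

Merge at B4: OUT[B4] = IN[B5] = {b, c, e, f}
Applying B4's transfer function to that OUT value gives IN[B4] (row B4 above).

Answer: {c, d, e, f}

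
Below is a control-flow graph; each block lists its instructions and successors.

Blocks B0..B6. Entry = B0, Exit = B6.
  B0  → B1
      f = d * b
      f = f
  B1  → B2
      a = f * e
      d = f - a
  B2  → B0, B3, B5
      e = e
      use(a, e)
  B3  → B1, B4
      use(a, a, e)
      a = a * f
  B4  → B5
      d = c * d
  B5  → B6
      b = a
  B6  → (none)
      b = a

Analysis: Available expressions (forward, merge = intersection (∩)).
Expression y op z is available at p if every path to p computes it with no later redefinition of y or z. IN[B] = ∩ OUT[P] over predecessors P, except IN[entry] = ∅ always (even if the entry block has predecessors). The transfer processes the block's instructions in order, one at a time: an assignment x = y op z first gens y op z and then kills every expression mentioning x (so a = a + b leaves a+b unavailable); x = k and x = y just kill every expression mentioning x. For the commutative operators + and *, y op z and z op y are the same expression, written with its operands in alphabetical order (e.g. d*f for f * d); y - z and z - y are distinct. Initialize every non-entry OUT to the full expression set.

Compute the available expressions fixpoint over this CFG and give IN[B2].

Per-block solution:
  B0:  IN={}  OUT={b*d}
  B1:  IN={}  OUT={e*f, f-a}
  B2:  IN={e*f, f-a}  OUT={f-a}
  B3:  IN={f-a}  OUT={}
  B4:  IN={}  OUT={}
  B5:  IN={}  OUT={}
  B6:  IN={}  OUT={}

Merge at B2: IN[B2] = OUT[B1] = {e*f, f-a}

Answer: {e*f, f-a}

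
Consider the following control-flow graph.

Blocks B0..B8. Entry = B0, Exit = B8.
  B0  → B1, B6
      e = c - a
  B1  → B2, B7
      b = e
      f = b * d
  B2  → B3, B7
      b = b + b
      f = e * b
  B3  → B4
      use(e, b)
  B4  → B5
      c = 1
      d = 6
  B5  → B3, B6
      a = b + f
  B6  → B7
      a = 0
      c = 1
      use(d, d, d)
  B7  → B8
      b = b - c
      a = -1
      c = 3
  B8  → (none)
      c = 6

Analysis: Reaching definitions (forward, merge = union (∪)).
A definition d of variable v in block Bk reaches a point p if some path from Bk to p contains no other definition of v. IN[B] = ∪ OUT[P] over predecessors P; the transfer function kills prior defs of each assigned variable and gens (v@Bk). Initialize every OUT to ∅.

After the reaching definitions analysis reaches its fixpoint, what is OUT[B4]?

Answer: {a@B5, b@B2, c@B4, d@B4, e@B0, f@B2}

Derivation:
Converged values:
  B0:  IN={}  OUT={e@B0}
  B1:  IN={e@B0}  OUT={b@B1, e@B0, f@B1}
  B2:  IN={b@B1, e@B0, f@B1}  OUT={b@B2, e@B0, f@B2}
  B3:  IN={a@B5, b@B2, c@B4, d@B4, e@B0, f@B2}  OUT={a@B5, b@B2, c@B4, d@B4, e@B0, f@B2}
  B4:  IN={a@B5, b@B2, c@B4, d@B4, e@B0, f@B2}  OUT={a@B5, b@B2, c@B4, d@B4, e@B0, f@B2}
  B5:  IN={a@B5, b@B2, c@B4, d@B4, e@B0, f@B2}  OUT={a@B5, b@B2, c@B4, d@B4, e@B0, f@B2}
  B6:  IN={a@B5, b@B2, c@B4, d@B4, e@B0, f@B2}  OUT={a@B6, b@B2, c@B6, d@B4, e@B0, f@B2}
  B7:  IN={a@B6, b@B1, b@B2, c@B6, d@B4, e@B0, f@B1, f@B2}  OUT={a@B7, b@B7, c@B7, d@B4, e@B0, f@B1, f@B2}
  B8:  IN={a@B7, b@B7, c@B7, d@B4, e@B0, f@B1, f@B2}  OUT={a@B7, b@B7, c@B8, d@B4, e@B0, f@B1, f@B2}

Merge at B4: IN[B4] = OUT[B3] = {a@B5, b@B2, c@B4, d@B4, e@B0, f@B2}
Applying B4's transfer function to that IN value gives OUT[B4] (row B4 above).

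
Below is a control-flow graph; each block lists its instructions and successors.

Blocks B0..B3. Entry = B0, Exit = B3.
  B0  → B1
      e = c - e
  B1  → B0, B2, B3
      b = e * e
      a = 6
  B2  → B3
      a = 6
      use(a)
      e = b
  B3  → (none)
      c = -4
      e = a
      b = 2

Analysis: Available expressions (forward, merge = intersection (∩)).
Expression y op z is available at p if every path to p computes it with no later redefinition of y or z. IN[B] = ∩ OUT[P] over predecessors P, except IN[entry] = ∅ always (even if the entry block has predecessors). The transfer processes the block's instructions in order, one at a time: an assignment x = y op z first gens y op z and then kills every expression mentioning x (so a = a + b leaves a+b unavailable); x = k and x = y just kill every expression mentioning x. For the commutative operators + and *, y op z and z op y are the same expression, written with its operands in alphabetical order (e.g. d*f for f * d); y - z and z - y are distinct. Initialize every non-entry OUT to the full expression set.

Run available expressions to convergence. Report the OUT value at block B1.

Per-block solution:
  B0:  IN={}  OUT={}
  B1:  IN={}  OUT={e*e}
  B2:  IN={e*e}  OUT={}
  B3:  IN={}  OUT={}

Merge at B1: IN[B1] = OUT[B0] = {}
Applying B1's transfer function to that IN value gives OUT[B1] (row B1 above).

Answer: {e*e}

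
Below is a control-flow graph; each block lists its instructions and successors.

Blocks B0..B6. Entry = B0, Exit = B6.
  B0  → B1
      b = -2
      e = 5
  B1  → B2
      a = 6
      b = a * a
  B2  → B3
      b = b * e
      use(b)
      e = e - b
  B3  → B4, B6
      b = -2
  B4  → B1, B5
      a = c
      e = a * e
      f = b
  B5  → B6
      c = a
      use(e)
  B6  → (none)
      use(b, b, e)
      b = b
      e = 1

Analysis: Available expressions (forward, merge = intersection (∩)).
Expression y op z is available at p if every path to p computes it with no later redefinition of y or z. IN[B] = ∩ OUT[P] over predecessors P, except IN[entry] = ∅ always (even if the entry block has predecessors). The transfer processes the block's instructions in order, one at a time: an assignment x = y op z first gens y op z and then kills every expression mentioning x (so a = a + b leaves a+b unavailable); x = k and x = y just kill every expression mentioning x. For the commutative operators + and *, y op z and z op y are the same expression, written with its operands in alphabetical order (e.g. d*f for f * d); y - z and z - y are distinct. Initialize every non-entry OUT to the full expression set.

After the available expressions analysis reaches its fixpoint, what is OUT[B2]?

Answer: {a*a}

Derivation:
Converged values:
  B0: | IN={} | OUT={}
  B1: | IN={} | OUT={a*a}
  B2: | IN={a*a} | OUT={a*a}
  B3: | IN={a*a} | OUT={a*a}
  B4: | IN={a*a} | OUT={}
  B5: | IN={} | OUT={}
  B6: | IN={} | OUT={}

Merge at B2: IN[B2] = OUT[B1] = {a*a}
Applying B2's transfer function to that IN value gives OUT[B2] (row B2 above).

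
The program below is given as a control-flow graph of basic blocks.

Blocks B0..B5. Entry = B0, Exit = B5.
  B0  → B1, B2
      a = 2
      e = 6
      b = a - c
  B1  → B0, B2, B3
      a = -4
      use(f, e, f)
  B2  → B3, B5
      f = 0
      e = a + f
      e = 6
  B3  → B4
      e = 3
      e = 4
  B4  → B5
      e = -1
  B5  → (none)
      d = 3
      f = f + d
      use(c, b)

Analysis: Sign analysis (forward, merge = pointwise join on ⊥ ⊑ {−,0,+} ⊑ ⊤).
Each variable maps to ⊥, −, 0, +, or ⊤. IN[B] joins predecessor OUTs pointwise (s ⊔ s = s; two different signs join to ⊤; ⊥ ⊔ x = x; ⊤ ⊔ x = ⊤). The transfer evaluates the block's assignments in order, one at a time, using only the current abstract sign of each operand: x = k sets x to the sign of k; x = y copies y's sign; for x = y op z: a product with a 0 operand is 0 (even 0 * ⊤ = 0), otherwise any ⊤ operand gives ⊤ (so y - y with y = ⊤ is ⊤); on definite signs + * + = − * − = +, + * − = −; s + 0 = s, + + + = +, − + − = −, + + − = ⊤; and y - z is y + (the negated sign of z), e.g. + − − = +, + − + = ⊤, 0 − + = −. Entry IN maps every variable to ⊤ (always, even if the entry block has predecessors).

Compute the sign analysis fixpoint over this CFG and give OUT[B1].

Per-block solution:
  B0: | IN=(all ⊤) | OUT={a:+, e:+; rest ⊤}
  B1: | IN={a:+, e:+; rest ⊤} | OUT={a:-, e:+; rest ⊤}
  B2: | IN={e:+; rest ⊤} | OUT={e:+, f:0; rest ⊤}
  B3: | IN={e:+; rest ⊤} | OUT={e:+; rest ⊤}
  B4: | IN={e:+; rest ⊤} | OUT={e:-; rest ⊤}
  B5: | IN=(all ⊤) | OUT={d:+; rest ⊤}

Merge at B1: IN[B1] = OUT[B0] = {a: +, b: ⊤, c: ⊤, d: ⊤, e: +, f: ⊤}
Applying B1's transfer function to that IN value gives OUT[B1] (row B1 above).

Answer: {a: -, b: ⊤, c: ⊤, d: ⊤, e: +, f: ⊤}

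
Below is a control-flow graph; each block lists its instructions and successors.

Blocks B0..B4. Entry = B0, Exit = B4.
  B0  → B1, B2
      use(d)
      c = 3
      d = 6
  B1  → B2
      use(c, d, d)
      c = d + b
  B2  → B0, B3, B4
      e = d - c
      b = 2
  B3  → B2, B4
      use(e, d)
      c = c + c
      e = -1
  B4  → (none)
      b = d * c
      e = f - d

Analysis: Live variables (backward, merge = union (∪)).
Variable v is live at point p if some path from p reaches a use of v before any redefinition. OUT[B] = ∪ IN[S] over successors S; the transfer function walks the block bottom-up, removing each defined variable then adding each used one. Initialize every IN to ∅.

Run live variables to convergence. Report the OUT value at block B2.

Answer: {b, c, d, e, f}

Trace:
Fixpoint table:
  B0: | IN={b, d, f} | OUT={b, c, d, f}
  B1: | IN={b, c, d, f} | OUT={c, d, f}
  B2: | IN={c, d, f} | OUT={b, c, d, e, f}
  B3: | IN={c, d, e, f} | OUT={c, d, f}
  B4: | IN={c, d, f} | OUT={}

Merge at B2: OUT[B2] = IN[B0] ⊔ IN[B3] ⊔ IN[B4] = {b, c, d, e, f}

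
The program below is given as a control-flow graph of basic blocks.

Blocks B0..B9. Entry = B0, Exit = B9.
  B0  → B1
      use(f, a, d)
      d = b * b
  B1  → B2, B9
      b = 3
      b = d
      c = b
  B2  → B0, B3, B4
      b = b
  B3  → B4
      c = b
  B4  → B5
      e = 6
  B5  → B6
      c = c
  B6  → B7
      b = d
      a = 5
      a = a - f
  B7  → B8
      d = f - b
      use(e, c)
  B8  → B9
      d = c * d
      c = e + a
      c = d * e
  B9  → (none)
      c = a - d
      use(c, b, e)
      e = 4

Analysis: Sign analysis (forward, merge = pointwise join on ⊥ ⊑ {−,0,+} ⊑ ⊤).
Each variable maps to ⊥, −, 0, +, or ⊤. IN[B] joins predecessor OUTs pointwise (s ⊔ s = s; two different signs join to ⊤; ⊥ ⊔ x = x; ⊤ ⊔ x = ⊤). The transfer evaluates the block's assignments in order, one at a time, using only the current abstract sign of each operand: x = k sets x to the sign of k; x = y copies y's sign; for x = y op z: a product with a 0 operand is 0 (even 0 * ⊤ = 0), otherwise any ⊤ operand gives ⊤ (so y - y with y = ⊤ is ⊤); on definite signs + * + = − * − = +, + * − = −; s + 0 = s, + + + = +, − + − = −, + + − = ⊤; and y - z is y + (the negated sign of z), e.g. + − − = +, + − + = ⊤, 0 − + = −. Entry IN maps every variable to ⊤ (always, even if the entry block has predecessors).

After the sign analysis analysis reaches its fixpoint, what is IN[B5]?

Converged values:
  B0:  IN=(all ⊤)  OUT=(all ⊤)
  B1:  IN=(all ⊤)  OUT=(all ⊤)
  B2:  IN=(all ⊤)  OUT=(all ⊤)
  B3:  IN=(all ⊤)  OUT=(all ⊤)
  B4:  IN=(all ⊤)  OUT={e:+; rest ⊤}
  B5:  IN={e:+; rest ⊤}  OUT={e:+; rest ⊤}
  B6:  IN={e:+; rest ⊤}  OUT={e:+; rest ⊤}
  B7:  IN={e:+; rest ⊤}  OUT={e:+; rest ⊤}
  B8:  IN={e:+; rest ⊤}  OUT={e:+; rest ⊤}
  B9:  IN=(all ⊤)  OUT={e:+; rest ⊤}

Merge at B5: IN[B5] = OUT[B4] = {a: ⊤, b: ⊤, c: ⊤, d: ⊤, e: +, f: ⊤}

Answer: {a: ⊤, b: ⊤, c: ⊤, d: ⊤, e: +, f: ⊤}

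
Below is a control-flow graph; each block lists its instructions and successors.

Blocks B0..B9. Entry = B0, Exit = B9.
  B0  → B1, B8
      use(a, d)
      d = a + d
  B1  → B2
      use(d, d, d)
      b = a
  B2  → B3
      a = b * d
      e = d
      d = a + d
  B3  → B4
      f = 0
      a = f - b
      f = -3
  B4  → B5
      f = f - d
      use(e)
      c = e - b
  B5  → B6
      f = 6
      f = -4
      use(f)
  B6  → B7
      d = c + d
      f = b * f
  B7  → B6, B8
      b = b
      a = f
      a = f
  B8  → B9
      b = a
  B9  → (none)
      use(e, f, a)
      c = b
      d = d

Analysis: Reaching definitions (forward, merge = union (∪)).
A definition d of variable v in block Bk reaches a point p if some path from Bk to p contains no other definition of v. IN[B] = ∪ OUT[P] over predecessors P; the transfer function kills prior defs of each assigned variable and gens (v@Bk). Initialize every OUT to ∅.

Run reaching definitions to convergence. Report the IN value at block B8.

Answer: {a@B7, b@B7, c@B4, d@B0, d@B6, e@B2, f@B6}

Derivation:
Converged values:
  B0:   IN={}   OUT={d@B0}
  B1:   IN={d@B0}   OUT={b@B1, d@B0}
  B2:   IN={b@B1, d@B0}   OUT={a@B2, b@B1, d@B2, e@B2}
  B3:   IN={a@B2, b@B1, d@B2, e@B2}   OUT={a@B3, b@B1, d@B2, e@B2, f@B3}
  B4:   IN={a@B3, b@B1, d@B2, e@B2, f@B3}   OUT={a@B3, b@B1, c@B4, d@B2, e@B2, f@B4}
  B5:   IN={a@B3, b@B1, c@B4, d@B2, e@B2, f@B4}   OUT={a@B3, b@B1, c@B4, d@B2, e@B2, f@B5}
  B6:   IN={a@B3, a@B7, b@B1, b@B7, c@B4, d@B2, d@B6, e@B2, f@B5, f@B6}   OUT={a@B3, a@B7, b@B1, b@B7, c@B4, d@B6, e@B2, f@B6}
  B7:   IN={a@B3, a@B7, b@B1, b@B7, c@B4, d@B6, e@B2, f@B6}   OUT={a@B7, b@B7, c@B4, d@B6, e@B2, f@B6}
  B8:   IN={a@B7, b@B7, c@B4, d@B0, d@B6, e@B2, f@B6}   OUT={a@B7, b@B8, c@B4, d@B0, d@B6, e@B2, f@B6}
  B9:   IN={a@B7, b@B8, c@B4, d@B0, d@B6, e@B2, f@B6}   OUT={a@B7, b@B8, c@B9, d@B9, e@B2, f@B6}

Merge at B8: IN[B8] = OUT[B0] ⊔ OUT[B7] = {a@B7, b@B7, c@B4, d@B0, d@B6, e@B2, f@B6}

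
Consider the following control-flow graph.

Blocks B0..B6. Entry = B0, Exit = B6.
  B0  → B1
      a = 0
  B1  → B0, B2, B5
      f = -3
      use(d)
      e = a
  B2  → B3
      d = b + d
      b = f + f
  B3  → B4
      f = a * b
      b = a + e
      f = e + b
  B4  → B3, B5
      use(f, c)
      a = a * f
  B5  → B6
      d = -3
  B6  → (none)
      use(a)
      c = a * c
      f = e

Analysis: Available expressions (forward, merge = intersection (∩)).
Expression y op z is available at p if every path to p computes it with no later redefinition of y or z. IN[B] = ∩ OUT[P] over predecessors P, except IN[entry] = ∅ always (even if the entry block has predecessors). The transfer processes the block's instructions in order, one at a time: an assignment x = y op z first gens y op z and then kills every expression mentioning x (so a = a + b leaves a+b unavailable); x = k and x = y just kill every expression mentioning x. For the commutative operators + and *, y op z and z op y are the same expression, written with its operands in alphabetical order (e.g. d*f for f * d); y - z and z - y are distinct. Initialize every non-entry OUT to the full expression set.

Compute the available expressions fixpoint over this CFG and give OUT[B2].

Fixpoint table:
  B0: | IN={} | OUT={}
  B1: | IN={} | OUT={}
  B2: | IN={} | OUT={f+f}
  B3: | IN={} | OUT={a+e, b+e}
  B4: | IN={a+e, b+e} | OUT={b+e}
  B5: | IN={} | OUT={}
  B6: | IN={} | OUT={}

Merge at B2: IN[B2] = OUT[B1] = {}
Applying B2's transfer function to that IN value gives OUT[B2] (row B2 above).

Answer: {f+f}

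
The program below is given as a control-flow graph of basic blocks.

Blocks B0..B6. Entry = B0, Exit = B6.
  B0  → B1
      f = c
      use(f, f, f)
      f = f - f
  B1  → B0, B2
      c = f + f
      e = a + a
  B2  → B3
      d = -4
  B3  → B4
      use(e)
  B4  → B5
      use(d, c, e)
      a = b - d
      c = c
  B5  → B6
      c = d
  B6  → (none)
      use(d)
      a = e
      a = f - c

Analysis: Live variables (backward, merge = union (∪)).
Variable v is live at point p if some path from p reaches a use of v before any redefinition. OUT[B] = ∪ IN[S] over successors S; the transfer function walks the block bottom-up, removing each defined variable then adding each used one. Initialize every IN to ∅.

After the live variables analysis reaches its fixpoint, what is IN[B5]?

Fixpoint table:
  B0: | IN={a, b, c} | OUT={a, b, f}
  B1: | IN={a, b, f} | OUT={a, b, c, e, f}
  B2: | IN={b, c, e, f} | OUT={b, c, d, e, f}
  B3: | IN={b, c, d, e, f} | OUT={b, c, d, e, f}
  B4: | IN={b, c, d, e, f} | OUT={d, e, f}
  B5: | IN={d, e, f} | OUT={c, d, e, f}
  B6: | IN={c, d, e, f} | OUT={}

Merge at B5: OUT[B5] = IN[B6] = {c, d, e, f}
Applying B5's transfer function to that OUT value gives IN[B5] (row B5 above).

Answer: {d, e, f}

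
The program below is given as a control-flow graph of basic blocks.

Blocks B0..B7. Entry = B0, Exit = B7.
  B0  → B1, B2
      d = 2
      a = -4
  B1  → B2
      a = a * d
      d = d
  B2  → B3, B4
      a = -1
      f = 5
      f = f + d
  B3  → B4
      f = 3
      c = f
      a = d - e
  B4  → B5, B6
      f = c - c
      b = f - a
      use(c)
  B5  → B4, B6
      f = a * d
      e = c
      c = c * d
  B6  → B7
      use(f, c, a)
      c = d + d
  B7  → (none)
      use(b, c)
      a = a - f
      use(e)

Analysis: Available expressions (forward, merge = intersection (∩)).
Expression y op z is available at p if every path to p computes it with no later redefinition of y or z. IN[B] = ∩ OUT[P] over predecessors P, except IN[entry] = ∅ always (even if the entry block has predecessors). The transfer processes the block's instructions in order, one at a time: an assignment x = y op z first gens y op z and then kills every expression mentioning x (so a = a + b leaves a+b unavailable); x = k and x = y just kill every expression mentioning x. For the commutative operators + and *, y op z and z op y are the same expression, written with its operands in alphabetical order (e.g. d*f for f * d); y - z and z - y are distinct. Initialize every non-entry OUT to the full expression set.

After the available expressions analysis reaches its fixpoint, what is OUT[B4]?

Converged values:
  B0:  IN={}  OUT={}
  B1:  IN={}  OUT={}
  B2:  IN={}  OUT={}
  B3:  IN={}  OUT={d-e}
  B4:  IN={}  OUT={c-c, f-a}
  B5:  IN={c-c, f-a}  OUT={a*d}
  B6:  IN={}  OUT={d+d}
  B7:  IN={d+d}  OUT={d+d}

Merge at B4: IN[B4] = OUT[B2] ∩ OUT[B3] ∩ OUT[B5] = {}
Applying B4's transfer function to that IN value gives OUT[B4] (row B4 above).

Answer: {c-c, f-a}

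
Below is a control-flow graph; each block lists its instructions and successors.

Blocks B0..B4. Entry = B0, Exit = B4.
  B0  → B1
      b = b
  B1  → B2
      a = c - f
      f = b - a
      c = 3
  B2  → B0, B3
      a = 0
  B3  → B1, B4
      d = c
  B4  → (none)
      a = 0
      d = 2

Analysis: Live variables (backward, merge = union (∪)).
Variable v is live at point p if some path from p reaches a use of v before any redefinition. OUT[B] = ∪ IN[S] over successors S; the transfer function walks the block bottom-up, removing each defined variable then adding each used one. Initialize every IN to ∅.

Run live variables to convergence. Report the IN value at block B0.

Fixpoint table:
  B0:   IN={b, c, f}   OUT={b, c, f}
  B1:   IN={b, c, f}   OUT={b, c, f}
  B2:   IN={b, c, f}   OUT={b, c, f}
  B3:   IN={b, c, f}   OUT={b, c, f}
  B4:   IN={}   OUT={}

Merge at B0: OUT[B0] = IN[B1] = {b, c, f}
Applying B0's transfer function to that OUT value gives IN[B0] (row B0 above).

Answer: {b, c, f}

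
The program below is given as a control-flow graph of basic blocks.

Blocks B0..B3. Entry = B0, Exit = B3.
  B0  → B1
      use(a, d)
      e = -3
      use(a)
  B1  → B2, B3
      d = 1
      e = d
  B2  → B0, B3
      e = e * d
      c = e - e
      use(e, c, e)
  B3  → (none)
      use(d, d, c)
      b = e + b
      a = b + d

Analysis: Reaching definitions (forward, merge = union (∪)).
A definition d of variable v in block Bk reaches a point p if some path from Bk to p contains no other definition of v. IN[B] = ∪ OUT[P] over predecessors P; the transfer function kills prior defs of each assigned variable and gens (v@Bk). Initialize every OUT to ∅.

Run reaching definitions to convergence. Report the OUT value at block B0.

Answer: {c@B2, d@B1, e@B0}

Derivation:
Per-block solution:
  B0:   IN={c@B2, d@B1, e@B2}   OUT={c@B2, d@B1, e@B0}
  B1:   IN={c@B2, d@B1, e@B0}   OUT={c@B2, d@B1, e@B1}
  B2:   IN={c@B2, d@B1, e@B1}   OUT={c@B2, d@B1, e@B2}
  B3:   IN={c@B2, d@B1, e@B1, e@B2}   OUT={a@B3, b@B3, c@B2, d@B1, e@B1, e@B2}

Merge at B0 (entry node, so the boundary value {} is joined with the incoming edge(s)): IN[B0] = {} ⊔ OUT[B2] = {c@B2, d@B1, e@B2}
Applying B0's transfer function to that IN value gives OUT[B0] (row B0 above).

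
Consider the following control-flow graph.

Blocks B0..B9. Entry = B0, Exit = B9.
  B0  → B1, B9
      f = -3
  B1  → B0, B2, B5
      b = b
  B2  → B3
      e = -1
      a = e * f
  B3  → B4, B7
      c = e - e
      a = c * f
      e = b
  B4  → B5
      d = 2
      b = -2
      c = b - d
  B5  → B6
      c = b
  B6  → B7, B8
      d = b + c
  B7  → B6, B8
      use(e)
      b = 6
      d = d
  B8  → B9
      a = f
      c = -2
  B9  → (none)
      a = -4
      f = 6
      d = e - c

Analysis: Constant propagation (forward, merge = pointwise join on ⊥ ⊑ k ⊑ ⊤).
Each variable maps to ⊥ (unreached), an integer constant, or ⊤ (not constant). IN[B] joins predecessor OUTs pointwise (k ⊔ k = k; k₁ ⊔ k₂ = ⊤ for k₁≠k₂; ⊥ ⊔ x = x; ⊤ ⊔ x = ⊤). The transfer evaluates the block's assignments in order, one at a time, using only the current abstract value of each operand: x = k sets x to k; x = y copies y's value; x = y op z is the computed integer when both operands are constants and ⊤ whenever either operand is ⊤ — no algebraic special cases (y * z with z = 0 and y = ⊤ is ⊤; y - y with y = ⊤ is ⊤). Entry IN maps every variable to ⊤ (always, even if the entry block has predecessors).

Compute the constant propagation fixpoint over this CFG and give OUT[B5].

Converged values:
  B0: | IN=(all ⊤) | OUT={f:-3; rest ⊤}
  B1: | IN={f:-3; rest ⊤} | OUT={f:-3; rest ⊤}
  B2: | IN={f:-3; rest ⊤} | OUT={a:3, e:-1, f:-3; rest ⊤}
  B3: | IN={a:3, e:-1, f:-3; rest ⊤} | OUT={a:0, c:0, f:-3; rest ⊤}
  B4: | IN={a:0, c:0, f:-3; rest ⊤} | OUT={a:0, b:-2, c:-4, d:2, f:-3; rest ⊤}
  B5: | IN={f:-3; rest ⊤} | OUT={f:-3; rest ⊤}
  B6: | IN={f:-3; rest ⊤} | OUT={f:-3; rest ⊤}
  B7: | IN={f:-3; rest ⊤} | OUT={b:6, f:-3; rest ⊤}
  B8: | IN={f:-3; rest ⊤} | OUT={a:-3, c:-2, f:-3; rest ⊤}
  B9: | IN={f:-3; rest ⊤} | OUT={a:-4, f:6; rest ⊤}

Merge at B5: IN[B5] = OUT[B1] ⊔ OUT[B4] = {a: ⊤, b: ⊤, c: ⊤, d: ⊤, e: ⊤, f: -3}
Applying B5's transfer function to that IN value gives OUT[B5] (row B5 above).

Answer: {a: ⊤, b: ⊤, c: ⊤, d: ⊤, e: ⊤, f: -3}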